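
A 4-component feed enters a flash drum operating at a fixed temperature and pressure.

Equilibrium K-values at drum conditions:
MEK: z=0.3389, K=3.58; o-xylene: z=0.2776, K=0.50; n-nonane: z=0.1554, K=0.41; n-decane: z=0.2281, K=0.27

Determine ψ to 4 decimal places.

Material balance + equilibrium reduce to Σ zᵢ(Kᵢ−1)/(1+ψ(Kᵢ−1)) = 0.
Feasibility: ΣzᵢKᵢ = 1.4774, Σzᵢ/Kᵢ = 1.8737 — both > 1, two phases present.
Newton–Raphson from ψ = 0.5:
  ψ = 0.5000: g = -0.19553, g' = -0.9638 → ψ = 0.2971
  ψ = 0.2971: g = 0.00810, g' = -1.0963 → ψ = 0.3045
  ψ = 0.3045: g = 0.00004, g' = -1.0854 → ψ = 0.3046
Converged at ψ = 0.3046.

ψ = 0.3046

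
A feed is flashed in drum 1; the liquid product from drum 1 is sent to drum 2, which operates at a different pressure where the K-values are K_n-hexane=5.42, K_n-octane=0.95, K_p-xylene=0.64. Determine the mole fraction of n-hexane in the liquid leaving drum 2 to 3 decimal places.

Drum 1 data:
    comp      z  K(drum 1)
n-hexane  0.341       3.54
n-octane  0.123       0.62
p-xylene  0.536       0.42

x_n-hexane (drum 2) = 0.066

Drum 1:
Material balance + equilibrium reduce to Σ zᵢ(Kᵢ−1)/(1+ψ₁(Kᵢ−1)) = 0.
g(0) = ΣzᵢKᵢ − 1 = 0.509 and g(1) = 1 − Σzᵢ/Kᵢ = -0.571, so a root lies in (0, 1).
Newton iteration, ψ₁⁰ = 0.5:
  ψ₁ = 0.500: g = -0.1140, g' = -0.812 → ψ₁ = 0.360
  ψ₁ = 0.360: g = 0.0058, g' = -0.913 → ψ₁ = 0.366
Converged at ψ₁ = 0.366.
Drum-1 compositions:
  n-hexane: x = 0.177, y = 0.626
  n-octane: x = 0.143, y = 0.089
  p-xylene: x = 0.680, y = 0.286
Drum-2 feed = drum-1 liquid: z₂ = (0.1767, 0.1429, 0.6804).
Drum 2:
Material balance + equilibrium reduce to Σ zᵢ(Kᵢ−1)/(1+ψ₂(Kᵢ−1)) = 0.
Check two-phase: ΣzᵢKᵢ = 1.529 > 1 and Σzᵢ/Kᵢ = 1.246 > 1, so g(0) = 0.529 > 0 and g(1) = -0.246 < 0.
Iterate (Newton) starting at ψ₂ = 0.68:
  ψ₂ = 0.680: g = -0.1367, g' = -0.370 → ψ₂ = 0.311
  ψ₂ = 0.311: g = 0.0461, g' = -0.725 → ψ₂ = 0.374
  ψ₂ = 0.374: g = 0.0039, g' = -0.608 → ψ₂ = 0.381
Converged at ψ₂ = 0.381.
  n-hexane: x = 0.066, y = 0.357
  n-octane: x = 0.146, y = 0.138
  p-xylene: x = 0.788, y = 0.505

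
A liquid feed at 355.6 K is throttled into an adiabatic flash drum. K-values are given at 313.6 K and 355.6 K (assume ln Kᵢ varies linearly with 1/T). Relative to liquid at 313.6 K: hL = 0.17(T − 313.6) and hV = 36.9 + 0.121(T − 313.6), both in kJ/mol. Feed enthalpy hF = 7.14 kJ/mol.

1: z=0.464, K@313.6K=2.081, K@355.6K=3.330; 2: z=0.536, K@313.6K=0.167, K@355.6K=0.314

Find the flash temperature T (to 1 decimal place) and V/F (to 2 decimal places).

Adiabatic flash: solve Rachford–Rice at each trial T, then check hF = ψ·hV(T) + (1−ψ)·hL(T).
  T = 313.6 K: K = (2.081, 0.167), RR gives ψ = 0.061, H_out = 2.258 kJ/mol
  T = 355.6 K: K = (3.330, 0.314), RR gives ψ = 0.446, H_out = 22.691 kJ/mol
  T = 334.6 K: K = (2.672, 0.234), RR gives ψ = 0.285, H_out = 13.784 kJ/mol
  T = 324.1 K: K = (2.367, 0.199), RR gives ψ = 0.187, H_out = 8.589 kJ/mol
  T = 318.9 K: K = (2.223, 0.183), RR gives ψ = 0.129, H_out = 5.644 kJ/mol
  T = 321.5 K: K = (2.295, 0.190), RR gives ψ = 0.159, H_out = 7.156 kJ/mol
  T = 320.2 K: K = (2.259, 0.186), RR gives ψ = 0.145, H_out = 6.410 kJ/mol
Linear interpolation between T = 320.2 (H_out = 6.410) and T = 321.5 (H_out = 7.156) on hF = 7.14 gives T ≈ 321.5 K, at which ψ = 0.16.

T = 321.5 K, V/F = 0.16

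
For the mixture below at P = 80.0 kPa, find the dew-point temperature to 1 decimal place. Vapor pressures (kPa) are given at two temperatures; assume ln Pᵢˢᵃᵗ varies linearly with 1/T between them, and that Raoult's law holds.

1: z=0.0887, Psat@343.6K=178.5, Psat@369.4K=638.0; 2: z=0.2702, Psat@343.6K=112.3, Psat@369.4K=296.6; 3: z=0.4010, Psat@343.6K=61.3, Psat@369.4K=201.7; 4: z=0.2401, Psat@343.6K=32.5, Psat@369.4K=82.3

Dew-point temperature: Σzᵢ·P/Pᵢˢᵃᵗ(T) = 1. Interpolate ln Pᵢˢᵃᵗ = aᵢ + bᵢ/T.
  T = 343.6 K: ΣzᵢP/Pᵢˢᵃᵗ = 1.3466
  T = 369.4 K: ΣzᵢP/Pᵢˢᵃᵗ = 0.4764
  T = 356.5 K: ΣzᵢP/Pᵢˢᵃᵗ = 0.7845
  T = 350.1 K: ΣzᵢP/Pᵢˢᵃᵗ = 1.0200
  T = 353.3 K: ΣzᵢP/Pᵢˢᵃᵗ = 0.8933
  T = 351.7 K: ΣzᵢP/Pᵢˢᵃᵗ = 0.9543
Interpolating between 350.1 K and 351.7 K gives T ≈ 350.6 K.

T = 350.6 K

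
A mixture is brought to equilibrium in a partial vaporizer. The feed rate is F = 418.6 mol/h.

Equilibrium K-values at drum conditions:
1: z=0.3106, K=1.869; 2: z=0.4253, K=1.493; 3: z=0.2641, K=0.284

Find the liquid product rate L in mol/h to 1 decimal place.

Let β = V/F and solve Σ zᵢ(Kᵢ−1)/(1+β(Kᵢ−1)) = 0.
g(0) = ΣzᵢKᵢ − 1 = 0.2905 and g(1) = 1 − Σzᵢ/Kᵢ = -0.3810, so a root lies in (0, 1).
Newton iteration, β⁰ = 0.5:
  β = 0.5000: g = 0.06183, g' = -0.5090 → β = 0.6215
  β = 0.6215: g = -0.00493, g' = -0.5990 → β = 0.6132
Converged at β = 0.6132.
Then V = β·F = 0.6132·418.6 = 256.7 mol/h and L = F − V = 161.9 mol/h.

L = 161.9 mol/h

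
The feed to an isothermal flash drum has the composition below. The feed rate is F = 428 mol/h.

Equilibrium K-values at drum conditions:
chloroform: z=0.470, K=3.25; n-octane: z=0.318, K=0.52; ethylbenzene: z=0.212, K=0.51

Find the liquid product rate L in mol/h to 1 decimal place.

L = 113.2 mol/h

Rachford–Rice: g(ψ) = Σ zᵢ(Kᵢ−1)/(1+ψ(Kᵢ−1)) = 0.
Check two-phase: ΣzᵢKᵢ = 1.801 > 1 and Σzᵢ/Kᵢ = 1.172 > 1, so g(0) = 0.801 > 0 and g(1) = -0.172 < 0.
Iterate (Newton) starting at ψ = 0.62:
  ψ = 0.620: g = 0.0750, g' = -0.668 → ψ = 0.732
  ψ = 0.732: g = 0.0020, g' = -0.637 → ψ = 0.735
Converged at ψ = 0.735.
Then V = ψ·F = 0.7355·428 = 314.8 mol/h and L = F − V = 113.2 mol/h.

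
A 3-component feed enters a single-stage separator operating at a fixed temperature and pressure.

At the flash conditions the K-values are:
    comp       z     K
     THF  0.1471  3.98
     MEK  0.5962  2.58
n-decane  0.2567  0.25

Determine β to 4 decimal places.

β = 0.8466

Let β = V/F and solve Σ zᵢ(Kᵢ−1)/(1+β(Kᵢ−1)) = 0.
Feasibility: ΣzᵢKᵢ = 2.1878, Σzᵢ/Kᵢ = 1.2948 — both > 1, two phases present.
Iterate (Newton) starting at β = 0.59:
  β = 0.5900: g = 0.30112, g' = -1.0349 → β = 0.8810
  β = 0.8810: g = -0.05269, g' = -1.6139 → β = 0.8483
  β = 0.8483: g = -0.00248, g' = -1.4678 → β = 0.8466
Converged at β = 0.8466.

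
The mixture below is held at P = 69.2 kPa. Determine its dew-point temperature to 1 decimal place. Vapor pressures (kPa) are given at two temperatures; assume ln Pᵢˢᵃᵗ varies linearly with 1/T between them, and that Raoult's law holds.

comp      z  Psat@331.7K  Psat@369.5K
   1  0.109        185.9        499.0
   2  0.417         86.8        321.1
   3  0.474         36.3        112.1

Dew-point temperature: Σzᵢ·P/Pᵢˢᵃᵗ(T) = 1. Interpolate ln Pᵢˢᵃᵗ = aᵢ + bᵢ/T.
  T = 331.7 K: ΣzᵢP/Pᵢˢᵃᵗ = 1.2766
  T = 369.5 K: ΣzᵢP/Pᵢˢᵃᵗ = 0.3976
  T = 350.6 K: ΣzᵢP/Pᵢˢᵃᵗ = 0.6898
  T = 341.1 K: ΣzᵢP/Pᵢˢᵃᵗ = 0.9317
  T = 336.4 K: ΣzᵢP/Pᵢˢᵃᵗ = 1.0881
  T = 338.8 K: ΣzᵢP/Pᵢˢᵃᵗ = 1.0047
Interpolating between 338.8 K and 341.1 K gives T ≈ 338.9 K.

T = 338.9 K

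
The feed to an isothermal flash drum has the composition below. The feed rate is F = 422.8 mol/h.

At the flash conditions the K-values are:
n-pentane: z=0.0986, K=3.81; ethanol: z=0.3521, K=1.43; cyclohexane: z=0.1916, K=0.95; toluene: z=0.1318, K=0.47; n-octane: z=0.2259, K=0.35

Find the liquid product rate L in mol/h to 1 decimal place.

Rachford–Rice: g(β) = Σ zᵢ(Kᵢ−1)/(1+β(Kᵢ−1)) = 0.
Check two-phase: ΣzᵢKᵢ = 1.2022 > 1 and Σzᵢ/Kᵢ = 1.3996 > 1, so g(0) = 0.2022 > 0 and g(1) = -0.3996 < 0.
Iterate (Newton) starting at β = 0.5:
  β = 0.5000: g = -0.08258, g' = -0.4572 → β = 0.3194
Converged at β = 0.3194.
Then V = β·F = 0.3194·422.8 = 135.0 mol/h and L = F − V = 287.8 mol/h.

L = 287.8 mol/h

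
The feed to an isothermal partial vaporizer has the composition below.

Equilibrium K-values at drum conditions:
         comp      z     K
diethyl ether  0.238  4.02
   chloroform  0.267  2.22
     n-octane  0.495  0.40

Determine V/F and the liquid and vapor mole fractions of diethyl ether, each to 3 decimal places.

Rachford–Rice: g(V/F) = Σ zᵢ(Kᵢ−1)/(1+V/F(Kᵢ−1)) = 0.
Check two-phase: ΣzᵢKᵢ = 1.747 > 1 and Σzᵢ/Kᵢ = 1.417 > 1, so g(0) = 0.747 > 0 and g(1) = -0.417 < 0.
Iterate (Newton) starting at V/F = 0.5:
  V/F = 0.500: g = 0.0644, g' = -0.862 → V/F = 0.575
  V/F = 0.575: g = 0.0009, g' = -0.843 → V/F = 0.576
Converged at V/F = 0.576.
Compositions from xᵢ = zᵢ/(1+V/F(Kᵢ−1)), yᵢ = Kᵢxᵢ:
  diethyl ether: x = 0.087, y = 0.349
  chloroform: x = 0.157, y = 0.348
  n-octane: x = 0.756, y = 0.303

V/F = 0.576, x_diethyl ether = 0.087, y_diethyl ether = 0.349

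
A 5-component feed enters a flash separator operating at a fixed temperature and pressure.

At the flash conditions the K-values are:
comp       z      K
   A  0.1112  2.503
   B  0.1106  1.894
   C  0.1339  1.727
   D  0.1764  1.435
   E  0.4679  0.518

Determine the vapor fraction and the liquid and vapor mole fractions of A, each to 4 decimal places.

ψ = 0.5028, x_A = 0.0633, y_A = 0.1585

Let ψ = V/F and solve Σ zᵢ(Kᵢ−1)/(1+ψ(Kᵢ−1)) = 0.
Check two-phase: ΣzᵢKᵢ = 1.2146 > 1 and Σzᵢ/Kᵢ = 1.2066 > 1, so g(0) = 0.2146 > 0 and g(1) = -0.2066 < 0.
Newton–Raphson from ψ = 0.5:
  ψ = 0.5000: g = 0.00104, g' = -0.3734 → ψ = 0.5028
Converged at ψ = 0.5028.
Compositions from xᵢ = zᵢ/(1+ψ(Kᵢ−1)), yᵢ = Kᵢxᵢ:
  A: x = 0.0633, y = 0.1585
  B: x = 0.0763, y = 0.1445
  C: x = 0.0981, y = 0.1693
  D: x = 0.1447, y = 0.2077
  E: x = 0.6176, y = 0.3199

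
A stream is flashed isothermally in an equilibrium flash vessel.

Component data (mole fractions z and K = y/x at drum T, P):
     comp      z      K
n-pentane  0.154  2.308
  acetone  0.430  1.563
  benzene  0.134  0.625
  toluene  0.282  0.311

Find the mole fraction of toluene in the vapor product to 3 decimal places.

Material balance + equilibrium reduce to Σ zᵢ(Kᵢ−1)/(1+ψ(Kᵢ−1)) = 0.
g(0) = ΣzᵢKᵢ − 1 = 0.199 and g(1) = 1 − Σzᵢ/Kᵢ = -0.463, so a root lies in (0, 1).
Newton–Raphson from ψ = 0.5:
  ψ = 0.500: g = -0.0476, g' = -0.519 → ψ = 0.408
  ψ = 0.408: g = -0.0016, g' = -0.488 → ψ = 0.405
Converged at ψ = 0.405.
Compositions from xᵢ = zᵢ/(1+ψ(Kᵢ−1)), yᵢ = Kᵢxᵢ:
  n-pentane: x = 0.101, y = 0.232
  acetone: x = 0.350, y = 0.547
  benzene: x = 0.158, y = 0.099
  toluene: x = 0.391, y = 0.122

y_toluene = 0.122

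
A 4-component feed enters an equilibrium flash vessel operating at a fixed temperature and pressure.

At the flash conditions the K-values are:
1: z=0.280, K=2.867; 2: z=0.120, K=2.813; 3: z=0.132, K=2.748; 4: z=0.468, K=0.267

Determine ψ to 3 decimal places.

ψ = 0.469

Material balance + equilibrium reduce to Σ zᵢ(Kᵢ−1)/(1+ψ(Kᵢ−1)) = 0.
Feasibility: ΣzᵢKᵢ = 1.628, Σzᵢ/Kᵢ = 1.941 — both > 1, two phases present.
Iterate (Newton) starting at ψ = 0.5:
  ψ = 0.500: g = -0.0339, g' = -1.111 → ψ = 0.469
Converged at ψ = 0.469.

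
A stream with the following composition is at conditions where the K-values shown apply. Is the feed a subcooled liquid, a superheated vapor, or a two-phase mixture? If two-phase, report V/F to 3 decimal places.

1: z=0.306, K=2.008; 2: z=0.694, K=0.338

subcooled liquid

ΣzᵢKᵢ = 0.849; Σzᵢ/Kᵢ = 2.206.
Since ΣzᵢKᵢ < 1 the mixture is below its bubble point — single liquid phase.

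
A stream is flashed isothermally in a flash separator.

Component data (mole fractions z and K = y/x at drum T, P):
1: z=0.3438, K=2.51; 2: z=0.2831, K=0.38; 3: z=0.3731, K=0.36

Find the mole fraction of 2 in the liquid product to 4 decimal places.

Material balance + equilibrium reduce to Σ zᵢ(Kᵢ−1)/(1+ψ(Kᵢ−1)) = 0.
Feasibility: ΣzᵢKᵢ = 1.1048, Σzᵢ/Kᵢ = 1.9184 — both > 1, two phases present.
Newton–Raphson from ψ = 0.6:
  ψ = 0.6000: g = -0.39476, g' = -0.8945 → ψ = 0.1587
  ψ = 0.1587: g = -0.04164, g' = -0.8334 → ψ = 0.1087
  ψ = 0.1087: g = 0.00110, g' = -0.8801 → ψ = 0.1099
Converged at ψ = 0.1099.
Compositions from xᵢ = zᵢ/(1+ψ(Kᵢ−1)), yᵢ = Kᵢxᵢ:
  1: x = 0.2948, y = 0.7401
  2: x = 0.3038, y = 0.1154
  3: x = 0.4013, y = 0.1445

x_2 = 0.3038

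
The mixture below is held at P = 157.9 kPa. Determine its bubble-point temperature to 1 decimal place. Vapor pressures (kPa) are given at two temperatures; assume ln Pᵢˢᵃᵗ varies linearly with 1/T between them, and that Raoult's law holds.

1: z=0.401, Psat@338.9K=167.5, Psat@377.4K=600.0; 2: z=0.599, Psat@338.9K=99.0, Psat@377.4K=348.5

T = 345.1 K

Bubble-point temperature: ΣzᵢPᵢˢᵃᵗ(T) = P. Interpolate ln Pᵢˢᵃᵗ = aᵢ + bᵢ/T.
  T = 338.9 K: ΣzᵢPᵢˢᵃᵗ = 126.47 kPa
  T = 377.4 K: ΣzᵢPᵢˢᵃᵗ = 449.35 kPa
  T = 358.1 K: ΣzᵢPᵢˢᵃᵗ = 246.24 kPa
  T = 348.5 K: ΣzᵢPᵢˢᵃᵗ = 178.10 kPa
  T = 343.7 K: ΣzᵢPᵢˢᵃᵗ = 150.44 kPa
  T = 346.1 K: ΣzᵢPᵢˢᵃᵗ = 163.78 kPa
  T = 344.9 K: ΣzᵢPᵢˢᵃᵗ = 156.99 kPa
Interpolating between 344.9 K and 346.1 K gives T ≈ 345.1 K.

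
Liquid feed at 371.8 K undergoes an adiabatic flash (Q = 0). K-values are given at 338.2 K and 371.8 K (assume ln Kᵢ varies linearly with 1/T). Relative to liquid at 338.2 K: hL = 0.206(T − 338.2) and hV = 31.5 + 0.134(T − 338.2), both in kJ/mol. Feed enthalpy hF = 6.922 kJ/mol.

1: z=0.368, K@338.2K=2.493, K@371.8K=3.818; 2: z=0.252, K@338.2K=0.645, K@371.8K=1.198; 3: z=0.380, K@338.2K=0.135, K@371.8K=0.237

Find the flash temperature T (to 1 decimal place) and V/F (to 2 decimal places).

Adiabatic flash: solve Rachford–Rice at each trial T, then check hF = ψ·hV(T) + (1−ψ)·hL(T).
  T = 338.2 K: K = (2.493, 0.645, 0.135), RR gives ψ = 0.126, H_out = 3.965 kJ/mol
  T = 371.8 K: K = (3.818, 1.198, 0.237), RR gives ψ = 0.507, H_out = 21.651 kJ/mol
  T = 355.0 K: K = (3.116, 0.892, 0.181), RR gives ψ = 0.334, H_out = 13.573 kJ/mol
  T = 346.6 K: K = (2.795, 0.762, 0.157), RR gives ψ = 0.236, H_out = 9.034 kJ/mol
  T = 342.4 K: K = (2.641, 0.702, 0.146), RR gives ψ = 0.183, H_out = 6.580 kJ/mol
  T = 344.5 K: K = (2.718, 0.731, 0.151), RR gives ψ = 0.210, H_out = 7.825 kJ/mol
Linear interpolation between T = 342.4 (H_out = 6.580) and T = 344.5 (H_out = 7.825) on hF = 6.922 gives T ≈ 343.0 K, at which ψ = 0.19.

T = 343.0 K, V/F = 0.19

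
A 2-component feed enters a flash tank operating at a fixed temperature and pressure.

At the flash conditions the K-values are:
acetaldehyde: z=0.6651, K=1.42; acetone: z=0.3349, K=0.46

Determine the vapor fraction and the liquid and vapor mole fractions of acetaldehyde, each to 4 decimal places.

Rachford–Rice: g(ψ) = Σ zᵢ(Kᵢ−1)/(1+ψ(Kᵢ−1)) = 0.
g(0) = ΣzᵢKᵢ − 1 = 0.0985 and g(1) = 1 − Σzᵢ/Kᵢ = -0.1964, so a root lies in (0, 1).
Binary case is linear: z₁(K₁−1)(1+ψ(K₂−1)) + z₂(K₂−1)(1+ψ(K₁−1)) = 0
⇒ ψ = [z₁(K₁−1)+z₂(K₂−1)] / [−(K₁−1)(K₂−1)] = 0.09850/0.22680 = 0.4343
Compositions from xᵢ = zᵢ/(1+ψ(Kᵢ−1)), yᵢ = Kᵢxᵢ:
  acetaldehyde: x = 0.5625, y = 0.7988
  acetone: x = 0.4375, y = 0.2013

ψ = 0.4343, x_acetaldehyde = 0.5625, y_acetaldehyde = 0.7988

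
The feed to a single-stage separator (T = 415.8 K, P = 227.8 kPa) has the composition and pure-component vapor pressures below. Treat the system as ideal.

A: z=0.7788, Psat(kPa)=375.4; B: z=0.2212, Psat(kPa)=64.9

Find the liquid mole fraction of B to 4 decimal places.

x_B = 0.4754

Raoult's law: Kᵢ = Pᵢˢᵃᵗ/P = Pᵢˢᵃᵗ/227.8.
  K_A = 375.4/227.8 = 1.647937, K_B = 64.9/227.8 = 0.284899
Let β = V/F and solve Σ zᵢ(Kᵢ−1)/(1+β(Kᵢ−1)) = 0.
Feasibility: ΣzᵢKᵢ = 1.3464, Σzᵢ/Kᵢ = 1.2490 — both > 1, two phases present.
Iterate (Newton) starting at β = 0.44:
  β = 0.4400: g = 0.16187, g' = -0.4388 → β = 0.8089
  β = 0.8089: g = -0.04413, g' = -0.7772 → β = 0.7521
  β = 0.7521: g = -0.00298, g' = -0.6774 → β = 0.7477
Converged at β = 0.7477.
Compositions from xᵢ = zᵢ/(1+β(Kᵢ−1)), yᵢ = Kᵢxᵢ:
  A: x = 0.5246, y = 0.8646
  B: x = 0.4754, y = 0.1354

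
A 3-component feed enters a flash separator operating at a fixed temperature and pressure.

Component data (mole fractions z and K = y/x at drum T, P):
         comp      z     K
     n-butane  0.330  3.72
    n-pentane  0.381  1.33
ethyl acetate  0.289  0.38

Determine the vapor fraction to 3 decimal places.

Newton iteration, ψ⁰ = 0.5:
  ψ = 0.500: g = 0.2286, g' = -0.702 → ψ = 0.825
  ψ = 0.825: g = 0.0084, g' = -0.724 → ψ = 0.837
Converged at ψ = 0.837.

ψ = 0.837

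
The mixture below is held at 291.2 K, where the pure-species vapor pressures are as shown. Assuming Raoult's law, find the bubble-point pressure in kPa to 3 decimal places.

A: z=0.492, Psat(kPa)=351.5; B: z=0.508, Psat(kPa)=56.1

At the bubble point ψ → 0, so ΣzᵢKᵢ = 1 with Kᵢ = Pᵢˢᵃᵗ/P ⇒ P = ΣzᵢPᵢˢᵃᵗ.
P = 0.492·351.5 + 0.508·56.1 = 201.437 kPa

Pbub = 201.437 kPa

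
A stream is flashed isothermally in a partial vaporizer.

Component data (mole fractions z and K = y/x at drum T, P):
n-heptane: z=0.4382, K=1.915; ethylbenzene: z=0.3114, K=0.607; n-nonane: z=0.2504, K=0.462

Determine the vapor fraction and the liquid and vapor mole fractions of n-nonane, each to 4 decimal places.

Let ψ = V/F and solve Σ zᵢ(Kᵢ−1)/(1+ψ(Kᵢ−1)) = 0.
Check two-phase: ΣzᵢKᵢ = 1.1439 > 1 and Σzᵢ/Kᵢ = 1.2838 > 1, so g(0) = 0.1439 > 0 and g(1) = -0.2838 < 0.
Iterate (Newton) starting at ψ = 0.7:
  ψ = 0.7000: g = -0.14051, g' = -0.4143 → ψ = 0.3609
  ψ = 0.3609: g = -0.00836, g' = -0.3843 → ψ = 0.3391
  ψ = 0.3391: g = 0.00002, g' = -0.3861 → ψ = 0.3392
Converged at ψ = 0.3392.
Compositions from xᵢ = zᵢ/(1+ψ(Kᵢ−1)), yᵢ = Kᵢxᵢ:
  n-heptane: x = 0.3344, y = 0.6404
  ethylbenzene: x = 0.3593, y = 0.2181
  n-nonane: x = 0.3063, y = 0.1415

ψ = 0.3392, x_n-nonane = 0.3063, y_n-nonane = 0.1415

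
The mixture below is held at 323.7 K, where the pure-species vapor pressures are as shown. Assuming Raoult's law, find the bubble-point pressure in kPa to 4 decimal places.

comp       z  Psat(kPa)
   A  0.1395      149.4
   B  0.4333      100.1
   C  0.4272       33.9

Pbub = 78.6967 kPa

At the bubble point ψ → 0, so ΣzᵢKᵢ = 1 with Kᵢ = Pᵢˢᵃᵗ/P ⇒ P = ΣzᵢPᵢˢᵃᵗ.
P = 0.1395·149.4 + 0.4333·100.1 + 0.4272·33.9 = 78.6967 kPa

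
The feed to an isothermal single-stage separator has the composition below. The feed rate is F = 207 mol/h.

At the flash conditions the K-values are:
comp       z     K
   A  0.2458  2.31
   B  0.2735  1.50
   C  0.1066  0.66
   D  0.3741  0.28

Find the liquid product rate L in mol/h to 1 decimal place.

Iterate (Newton) starting at ψ = 0.5:
  ψ = 0.5000: g = -0.16057, g' = -0.6891 → ψ = 0.2670
  ψ = 0.2670: g = -0.01411, g' = -0.5969 → ψ = 0.2433
Converged at ψ = 0.2433.
Then V = ψ·F = 0.2433·207 = 50.4 mol/h and L = F − V = 156.6 mol/h.

L = 156.6 mol/h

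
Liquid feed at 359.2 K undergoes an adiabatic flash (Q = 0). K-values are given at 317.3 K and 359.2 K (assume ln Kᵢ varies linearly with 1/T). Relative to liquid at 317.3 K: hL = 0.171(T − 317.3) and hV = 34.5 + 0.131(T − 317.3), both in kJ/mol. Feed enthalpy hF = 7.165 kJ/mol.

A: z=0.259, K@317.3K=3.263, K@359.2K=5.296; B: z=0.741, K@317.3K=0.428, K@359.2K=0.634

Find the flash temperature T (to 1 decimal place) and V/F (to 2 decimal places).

T = 323.1 K, V/F = 0.18

Adiabatic flash: solve Rachford–Rice at each trial T, then check hF = ψ·hV(T) + (1−ψ)·hL(T).
  T = 317.3 K: K = (3.263, 0.428), RR gives ψ = 0.125, H_out = 4.325 kJ/mol
  T = 359.2 K: K = (5.296, 0.634), RR gives ψ = 0.535, H_out = 24.731 kJ/mol
  T = 338.2 K: K = (4.217, 0.527), RR gives ψ = 0.317, H_out = 14.256 kJ/mol
  T = 327.8 K: K = (3.727, 0.477), RR gives ψ = 0.223, H_out = 9.405 kJ/mol
  T = 322.6 K: K = (3.493, 0.452), RR gives ψ = 0.176, H_out = 6.932 kJ/mol
  T = 325.2 K: K = (3.609, 0.464), RR gives ψ = 0.200, H_out = 8.176 kJ/mol
  T = 323.9 K: K = (3.551, 0.458), RR gives ψ = 0.188, H_out = 7.557 kJ/mol
Linear interpolation between T = 322.6 (H_out = 6.932) and T = 323.9 (H_out = 7.557) on hF = 7.165 gives T ≈ 323.1 K, at which ψ = 0.18.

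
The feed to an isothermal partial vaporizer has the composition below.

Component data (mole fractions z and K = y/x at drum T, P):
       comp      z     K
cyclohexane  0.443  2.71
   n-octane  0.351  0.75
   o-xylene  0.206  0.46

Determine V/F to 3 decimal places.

Newton iteration, V/F⁰ = 0.46:
  V/F = 0.460: g = 0.1768, g' = -0.540 → V/F = 0.787
  V/F = 0.787: g = 0.0201, g' = -0.451 → V/F = 0.832
Converged at V/F = 0.832.

V/F = 0.832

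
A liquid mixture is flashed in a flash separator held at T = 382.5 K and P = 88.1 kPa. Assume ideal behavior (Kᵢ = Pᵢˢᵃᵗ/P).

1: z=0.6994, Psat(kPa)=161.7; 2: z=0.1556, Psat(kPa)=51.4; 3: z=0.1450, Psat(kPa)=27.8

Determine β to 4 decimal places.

Raoult's law: Kᵢ = Pᵢˢᵃᵗ/P = Pᵢˢᵃᵗ/88.1.
  K_1 = 161.7/88.1 = 1.835414, K_2 = 51.4/88.1 = 0.583428, K_3 = 27.8/88.1 = 0.315551
Rachford–Rice: g(β) = Σ zᵢ(Kᵢ−1)/(1+β(Kᵢ−1)) = 0.
Check two-phase: ΣzᵢKᵢ = 1.4202 > 1 and Σzᵢ/Kᵢ = 1.1073 > 1, so g(0) = 0.4202 > 0 and g(1) = -0.1073 < 0.
Newton iteration, β⁰ = 0.66:
  β = 0.6600: g = 0.10621, g' = -0.4802 → β = 0.8812
  β = 0.8812: g = -0.01595, g' = -0.6606 → β = 0.8571
  β = 0.8571: g = -0.00040, g' = -0.6286 → β = 0.8564
Converged at β = 0.8564.

β = 0.8564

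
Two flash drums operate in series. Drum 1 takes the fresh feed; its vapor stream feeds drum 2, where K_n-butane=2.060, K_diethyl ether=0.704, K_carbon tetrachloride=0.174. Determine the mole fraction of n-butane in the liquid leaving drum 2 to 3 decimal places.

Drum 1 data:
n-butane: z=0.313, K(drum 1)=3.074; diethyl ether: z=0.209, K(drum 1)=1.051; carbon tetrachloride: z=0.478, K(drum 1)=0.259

Drum 1:
Newton iteration, ψ₁⁰ = 0.42:
  ψ₁ = 0.420: g = -0.1569, g' = -0.938 → ψ₁ = 0.253
Converged at ψ₁ = 0.253.
Drum-1 compositions:
  n-butane: x = 0.205, y = 0.631
  diethyl ether: x = 0.206, y = 0.217
  carbon tetrachloride: x = 0.588, y = 0.152
Drum-2 feed = drum-1 vapor: z₂ = (0.6307, 0.2169, 0.1524).
Drum 2:
Let ψ₂ = V/F and solve Σ zᵢ(Kᵢ−1)/(1+ψ₂(Kᵢ−1)) = 0.
Feasibility: ΣzᵢKᵢ = 1.478, Σzᵢ/Kᵢ = 1.490 — both > 1, two phases present.
Newton–Raphson from ψ₂ = 0.55:
  ψ₂ = 0.550: g = 0.1150, g' = -0.659 → ψ₂ = 0.724
  ψ₂ = 0.724: g = -0.0170, g' = -0.902 → ψ₂ = 0.706
  ψ₂ = 0.706: g = -0.0004, g' = -0.860 → ψ₂ = 0.705
Converged at ψ₂ = 0.705.
  n-butane: x = 0.361, y = 0.744
  diethyl ether: x = 0.274, y = 0.193
  carbon tetrachloride: x = 0.365, y = 0.064

x_n-butane (drum 2) = 0.361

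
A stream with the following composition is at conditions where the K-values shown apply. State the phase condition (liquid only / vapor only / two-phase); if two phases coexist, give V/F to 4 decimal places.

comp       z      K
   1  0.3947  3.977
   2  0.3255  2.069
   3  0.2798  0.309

ΣzᵢKᵢ = 2.3296; Σzᵢ/Kᵢ = 1.1621.
Both exceed 1, so a two-phase solution exists.
Newton iteration, ψ⁰ = 0.5:
  ψ = 0.5000: g = 0.40353, g' = -1.0347 → ψ = 0.8900
  ψ = 0.8900: g = -0.00189, g' = -1.2616 → ψ = 0.8885
Converged at ψ = 0.8885.

two-phase, V/F = 0.8885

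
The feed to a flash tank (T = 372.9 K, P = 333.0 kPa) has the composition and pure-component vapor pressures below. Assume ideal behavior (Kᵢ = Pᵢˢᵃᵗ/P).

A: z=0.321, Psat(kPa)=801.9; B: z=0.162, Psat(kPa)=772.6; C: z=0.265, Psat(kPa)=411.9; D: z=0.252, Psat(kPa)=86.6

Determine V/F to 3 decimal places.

Raoult's law: Kᵢ = Pᵢˢᵃᵗ/P = Pᵢˢᵃᵗ/333.0.
  K_A = 801.9/333.0 = 2.40811, K_B = 772.6/333.0 = 2.32012, K_C = 411.9/333.0 = 1.23694, K_D = 86.6/333.0 = 0.26006
Rachford–Rice: g(V/F) = Σ zᵢ(Kᵢ−1)/(1+V/F(Kᵢ−1)) = 0.
g(0) = ΣzᵢKᵢ − 1 = 0.542 and g(1) = 1 − Σzᵢ/Kᵢ = -0.386, so a root lies in (0, 1).
Iterate (Newton) starting at V/F = 0.5:
  V/F = 0.500: g = 0.1543, g' = -0.681 → V/F = 0.726
  V/F = 0.726: g = -0.0170, g' = -0.885 → V/F = 0.707
Converged at V/F = 0.707.

V/F = 0.707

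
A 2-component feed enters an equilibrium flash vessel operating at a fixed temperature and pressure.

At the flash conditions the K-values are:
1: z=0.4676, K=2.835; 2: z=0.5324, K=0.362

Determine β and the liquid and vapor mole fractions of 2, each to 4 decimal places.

β = 0.4428, x_2 = 0.7420, y_2 = 0.2686

Binary case is linear: z₁(K₁−1)(1+β(K₂−1)) + z₂(K₂−1)(1+β(K₁−1)) = 0
⇒ β = [z₁(K₁−1)+z₂(K₂−1)] / [−(K₁−1)(K₂−1)] = 0.51837/1.17073 = 0.4428
Compositions from xᵢ = zᵢ/(1+β(Kᵢ−1)), yᵢ = Kᵢxᵢ:
  1: x = 0.2580, y = 0.7314
  2: x = 0.7420, y = 0.2686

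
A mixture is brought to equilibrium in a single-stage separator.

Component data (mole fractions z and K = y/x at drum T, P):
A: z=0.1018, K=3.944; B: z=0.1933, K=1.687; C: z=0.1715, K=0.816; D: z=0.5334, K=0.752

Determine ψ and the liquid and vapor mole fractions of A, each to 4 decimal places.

ψ = 0.6556, x_A = 0.0347, y_A = 0.1370

Rachford–Rice: g(ψ) = Σ zᵢ(Kᵢ−1)/(1+ψ(Kᵢ−1)) = 0.
g(0) = ΣzᵢKᵢ − 1 = 0.2687 and g(1) = 1 − Σzᵢ/Kᵢ = -0.0599, so a root lies in (0, 1).
Newton–Raphson from ψ = 0.41:
  ψ = 0.4100: g = 0.05802, g' = -0.2841 → ψ = 0.6142
  ψ = 0.6142: g = 0.00848, g' = -0.2100 → ψ = 0.6546
  ψ = 0.6546: g = 0.00019, g' = -0.2006 → ψ = 0.6556
Converged at ψ = 0.6556.
Compositions from xᵢ = zᵢ/(1+ψ(Kᵢ−1)), yᵢ = Kᵢxᵢ:
  A: x = 0.0347, y = 0.1370
  B: x = 0.1333, y = 0.2248
  C: x = 0.1950, y = 0.1591
  D: x = 0.6370, y = 0.4790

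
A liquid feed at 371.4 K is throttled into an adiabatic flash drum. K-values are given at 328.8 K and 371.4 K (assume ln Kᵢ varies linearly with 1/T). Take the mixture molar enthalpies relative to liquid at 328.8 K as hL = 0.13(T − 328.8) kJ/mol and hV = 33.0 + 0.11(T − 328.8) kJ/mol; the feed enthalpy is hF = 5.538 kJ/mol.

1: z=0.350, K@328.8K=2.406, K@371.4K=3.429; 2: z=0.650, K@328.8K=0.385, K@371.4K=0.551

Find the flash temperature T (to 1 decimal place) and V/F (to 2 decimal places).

T = 333.1 K, V/F = 0.15

Adiabatic flash: solve Rachford–Rice at each trial T, then check hF = ψ·hV(T) + (1−ψ)·hL(T).
  T = 328.8 K: K = (2.406, 0.385), RR gives ψ = 0.107, H_out = 3.524 kJ/mol
  T = 371.4 K: K = (3.429, 0.551), RR gives ψ = 0.512, H_out = 21.995 kJ/mol
  T = 350.1 K: K = (2.903, 0.466), RR gives ψ = 0.313, H_out = 12.981 kJ/mol
  T = 339.5 K: K = (2.652, 0.425), RR gives ψ = 0.215, H_out = 8.443 kJ/mol
  T = 334.1 K: K = (2.527, 0.405), RR gives ψ = 0.162, H_out = 6.021 kJ/mol
  T = 331.5 K: K = (2.467, 0.395), RR gives ψ = 0.135, H_out = 4.814 kJ/mol
  T = 332.8 K: K = (2.497, 0.400), RR gives ψ = 0.149, H_out = 5.421 kJ/mol
Linear interpolation between T = 332.8 (H_out = 5.421) and T = 334.1 (H_out = 6.021) on hF = 5.538 gives T ≈ 333.1 K, at which ψ = 0.15.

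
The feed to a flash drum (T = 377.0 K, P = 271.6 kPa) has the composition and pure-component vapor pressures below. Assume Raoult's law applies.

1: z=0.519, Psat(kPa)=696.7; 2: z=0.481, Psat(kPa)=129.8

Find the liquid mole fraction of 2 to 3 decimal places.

Raoult's law: Kᵢ = Pᵢˢᵃᵗ/P = Pᵢˢᵃᵗ/271.6.
  K_1 = 696.7/271.6 = 2.56517, K_2 = 129.8/271.6 = 0.47791
Rachford–Rice: g(β) = Σ zᵢ(Kᵢ−1)/(1+β(Kᵢ−1)) = 0.
g(0) = ΣzᵢKᵢ − 1 = 0.561 and g(1) = 1 − Σzᵢ/Kᵢ = -0.209, so a root lies in (0, 1).
Binary case is linear: z₁(K₁−1)(1+β(K₂−1)) + z₂(K₂−1)(1+β(K₁−1)) = 0
⇒ β = [z₁(K₁−1)+z₂(K₂−1)] / [−(K₁−1)(K₂−1)] = 0.5612/0.8172 = 0.687
Compositions from xᵢ = zᵢ/(1+β(Kᵢ−1)), yᵢ = Kᵢxᵢ:
  1: x = 0.250, y = 0.642
  2: x = 0.750, y = 0.358

x_2 = 0.750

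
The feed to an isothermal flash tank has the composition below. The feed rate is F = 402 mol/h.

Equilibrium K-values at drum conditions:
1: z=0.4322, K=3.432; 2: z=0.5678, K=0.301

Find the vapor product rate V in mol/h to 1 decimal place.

V = 154.7 mol/h

Rachford–Rice: g(β) = Σ zᵢ(Kᵢ−1)/(1+β(Kᵢ−1)) = 0.
g(0) = ΣzᵢKᵢ − 1 = 0.6542 and g(1) = 1 − Σzᵢ/Kᵢ = -1.0123, so a root lies in (0, 1).
Newton iteration, β⁰ = 0.39:
  β = 0.3900: g = -0.00619, g' = -1.1977 → β = 0.3848
Converged at β = 0.3848.
Then V = β·F = 0.3848·402 = 154.7 mol/h and L = F − V = 247.3 mol/h.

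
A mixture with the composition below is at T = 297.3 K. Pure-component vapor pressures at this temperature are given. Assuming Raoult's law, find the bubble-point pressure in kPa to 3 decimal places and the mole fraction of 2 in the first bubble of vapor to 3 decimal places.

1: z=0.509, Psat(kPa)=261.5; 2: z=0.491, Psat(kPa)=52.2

Pbub = 158.734 kPa, y_2 = 0.161

At the bubble point ψ → 0, so ΣzᵢKᵢ = 1 with Kᵢ = Pᵢˢᵃᵗ/P ⇒ P = ΣzᵢPᵢˢᵃᵗ.
P = 0.509·261.5 + 0.491·52.2 = 158.734 kPa
yᵢ = zᵢPᵢˢᵃᵗ/P ⇒ y_2 = 0.491·52.2/158.734 = 0.161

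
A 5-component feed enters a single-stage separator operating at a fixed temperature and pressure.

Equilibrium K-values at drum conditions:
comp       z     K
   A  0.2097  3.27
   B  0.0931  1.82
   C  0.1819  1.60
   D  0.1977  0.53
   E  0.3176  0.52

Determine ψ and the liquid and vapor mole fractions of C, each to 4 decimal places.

Newton–Raphson from ψ = 0.6:
  ψ = 0.6000: g = -0.01058, g' = -0.4863 → ψ = 0.5783
Converged at ψ = 0.5783.
Compositions from xᵢ = zᵢ/(1+ψ(Kᵢ−1)), yᵢ = Kᵢxᵢ:
  A: x = 0.0907, y = 0.2965
  B: x = 0.0632, y = 0.1149
  C: x = 0.1350, y = 0.2161
  D: x = 0.2715, y = 0.1439
  E: x = 0.4396, y = 0.2286

ψ = 0.5783, x_C = 0.1350, y_C = 0.2161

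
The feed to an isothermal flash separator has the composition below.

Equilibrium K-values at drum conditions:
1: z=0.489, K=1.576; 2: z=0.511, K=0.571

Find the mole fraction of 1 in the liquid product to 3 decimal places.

x_1 = 0.427

Rachford–Rice: g(β) = Σ zᵢ(Kᵢ−1)/(1+β(Kᵢ−1)) = 0.
g(0) = ΣzᵢKᵢ − 1 = 0.062 and g(1) = 1 − Σzᵢ/Kᵢ = -0.205, so a root lies in (0, 1).
Binary case is linear: z₁(K₁−1)(1+β(K₂−1)) + z₂(K₂−1)(1+β(K₁−1)) = 0
⇒ β = [z₁(K₁−1)+z₂(K₂−1)] / [−(K₁−1)(K₂−1)] = 0.0624/0.2471 = 0.253
Compositions from xᵢ = zᵢ/(1+β(Kᵢ−1)), yᵢ = Kᵢxᵢ:
  1: x = 0.427, y = 0.673
  2: x = 0.573, y = 0.327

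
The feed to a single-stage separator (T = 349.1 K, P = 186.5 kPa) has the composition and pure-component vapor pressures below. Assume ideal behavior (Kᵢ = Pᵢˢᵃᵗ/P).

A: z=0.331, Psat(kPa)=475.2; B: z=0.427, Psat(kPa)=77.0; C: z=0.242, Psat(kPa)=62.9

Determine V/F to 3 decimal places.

V/F = 0.106

Raoult's law: Kᵢ = Pᵢˢᵃᵗ/P = Pᵢˢᵃᵗ/186.5.
  K_A = 475.2/186.5 = 2.54799, K_B = 77.0/186.5 = 0.41287, K_C = 62.9/186.5 = 0.33727
Rachford–Rice: g(V/F) = Σ zᵢ(Kᵢ−1)/(1+V/F(Kᵢ−1)) = 0.
Feasibility: ΣzᵢKᵢ = 1.101, Σzᵢ/Kᵢ = 1.882 — both > 1, two phases present.
Iterate (Newton) starting at V/F = 0.42:
  V/F = 0.420: g = -0.2445, g' = -0.755 → V/F = 0.096
  V/F = 0.096: g = 0.0091, g' = -0.888 → V/F = 0.106
Converged at V/F = 0.106.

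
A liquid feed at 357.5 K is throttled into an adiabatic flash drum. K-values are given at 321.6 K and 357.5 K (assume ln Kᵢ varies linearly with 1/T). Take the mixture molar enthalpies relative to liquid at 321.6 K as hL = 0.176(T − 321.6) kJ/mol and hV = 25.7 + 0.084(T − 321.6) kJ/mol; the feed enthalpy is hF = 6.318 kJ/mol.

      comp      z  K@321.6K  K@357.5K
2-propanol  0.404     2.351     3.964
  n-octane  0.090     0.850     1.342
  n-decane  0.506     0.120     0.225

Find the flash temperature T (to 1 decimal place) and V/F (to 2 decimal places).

Adiabatic flash: solve Rachford–Rice at each trial T, then check hF = ψ·hV(T) + (1−ψ)·hL(T).
  T = 321.6 K: K = (2.351, 0.850, 0.120), RR gives ψ = 0.080, H_out = 2.054 kJ/mol
  T = 357.5 K: K = (3.964, 1.342, 0.225), RR gives ψ = 0.405, H_out = 15.384 kJ/mol
  T = 339.6 K: K = (3.097, 1.082, 0.167), RR gives ψ = 0.273, H_out = 9.744 kJ/mol
  T = 330.6 K: K = (2.709, 0.962, 0.142), RR gives ψ = 0.189, H_out = 6.293 kJ/mol
  T = 335.1 K: K = (2.899, 1.021, 0.154), RR gives ψ = 0.234, H_out = 8.093 kJ/mol
  T = 332.9 K: K = (2.805, 0.992, 0.148), RR gives ψ = 0.213, H_out = 7.234 kJ/mol
Linear interpolation between T = 330.6 (H_out = 6.293) and T = 332.9 (H_out = 7.234) on hF = 6.318 gives T ≈ 330.7 K, at which ψ = 0.19.

T = 330.7 K, V/F = 0.19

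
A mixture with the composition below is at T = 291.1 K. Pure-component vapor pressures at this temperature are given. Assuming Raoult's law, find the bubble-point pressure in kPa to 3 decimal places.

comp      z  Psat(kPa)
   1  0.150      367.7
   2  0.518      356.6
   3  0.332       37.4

Pbub = 252.291 kPa

At the bubble point ψ → 0, so ΣzᵢKᵢ = 1 with Kᵢ = Pᵢˢᵃᵗ/P ⇒ P = ΣzᵢPᵢˢᵃᵗ.
P = 0.150·367.7 + 0.518·356.6 + 0.332·37.4 = 252.291 kPa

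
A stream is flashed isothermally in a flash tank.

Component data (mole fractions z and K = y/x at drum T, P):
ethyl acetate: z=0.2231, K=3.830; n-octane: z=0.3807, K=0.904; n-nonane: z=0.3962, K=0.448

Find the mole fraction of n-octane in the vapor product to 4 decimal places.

y_n-octane = 0.3566

Rachford–Rice: g(V/F) = Σ zᵢ(Kᵢ−1)/(1+V/F(Kᵢ−1)) = 0.
Check two-phase: ΣzᵢKᵢ = 1.3761 > 1 and Σzᵢ/Kᵢ = 1.3638 > 1, so g(0) = 0.3761 > 0 and g(1) = -0.3638 < 0.
Iterate (Newton) starting at V/F = 0.43:
  V/F = 0.4300: g = -0.04009, g' = -0.5749 → V/F = 0.3603
  V/F = 0.3603: g = 0.00178, g' = -0.6299 → V/F = 0.3631
Converged at V/F = 0.3631.
Compositions from xᵢ = zᵢ/(1+V/F(Kᵢ−1)), yᵢ = Kᵢxᵢ:
  ethyl acetate: x = 0.1100, y = 0.4214
  n-octane: x = 0.3944, y = 0.3566
  n-nonane: x = 0.4955, y = 0.2220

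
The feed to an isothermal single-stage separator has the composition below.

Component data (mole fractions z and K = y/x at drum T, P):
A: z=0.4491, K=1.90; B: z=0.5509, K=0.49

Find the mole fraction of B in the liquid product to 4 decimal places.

Rachford–Rice: g(β) = Σ zᵢ(Kᵢ−1)/(1+β(Kᵢ−1)) = 0.
Check two-phase: ΣzᵢKᵢ = 1.1232 > 1 and Σzᵢ/Kᵢ = 1.3607 > 1, so g(0) = 0.1232 > 0 and g(1) = -0.3607 < 0.
Binary case is linear: z₁(K₁−1)(1+β(K₂−1)) + z₂(K₂−1)(1+β(K₁−1)) = 0
⇒ β = [z₁(K₁−1)+z₂(K₂−1)] / [−(K₁−1)(K₂−1)] = 0.12323/0.45900 = 0.2685
Compositions from xᵢ = zᵢ/(1+β(Kᵢ−1)), yᵢ = Kᵢxᵢ:
  A: x = 0.3617, y = 0.6872
  B: x = 0.6383, y = 0.3128

x_B = 0.6383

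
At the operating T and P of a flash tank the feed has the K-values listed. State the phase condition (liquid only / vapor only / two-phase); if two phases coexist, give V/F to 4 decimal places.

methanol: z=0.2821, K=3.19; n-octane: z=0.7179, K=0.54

two-phase, V/F = 0.2855

ΣzᵢKᵢ = 1.2876; Σzᵢ/Kᵢ = 1.4179.
Both exceed 1, so a two-phase solution exists.
Material balance + equilibrium reduce to Σ zᵢ(Kᵢ−1)/(1+ψ(Kᵢ−1)) = 0.
Binary case is linear: z₁(K₁−1)(1+ψ(K₂−1)) + z₂(K₂−1)(1+ψ(K₁−1)) = 0
⇒ ψ = [z₁(K₁−1)+z₂(K₂−1)] / [−(K₁−1)(K₂−1)] = 0.28757/1.00740 = 0.2855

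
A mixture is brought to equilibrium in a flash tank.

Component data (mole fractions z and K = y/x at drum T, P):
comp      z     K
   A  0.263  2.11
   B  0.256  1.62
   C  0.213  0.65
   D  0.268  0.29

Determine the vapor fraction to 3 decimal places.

ψ = 0.355

Material balance + equilibrium reduce to Σ zᵢ(Kᵢ−1)/(1+ψ(Kᵢ−1)) = 0.
Feasibility: ΣzᵢKᵢ = 1.186, Σzᵢ/Kᵢ = 1.534 — both > 1, two phases present.
Iterate (Newton) starting at ψ = 0.5:
  ψ = 0.500: g = -0.0765, g' = -0.554 → ψ = 0.362
  ψ = 0.362: g = -0.0036, g' = -0.509 → ψ = 0.355
Converged at ψ = 0.355.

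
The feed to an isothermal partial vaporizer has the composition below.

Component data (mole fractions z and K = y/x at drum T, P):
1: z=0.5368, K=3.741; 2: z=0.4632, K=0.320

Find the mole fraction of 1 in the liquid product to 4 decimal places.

Rachford–Rice: g(β) = Σ zᵢ(Kᵢ−1)/(1+β(Kᵢ−1)) = 0.
Check two-phase: ΣzᵢKᵢ = 2.1564 > 1 and Σzᵢ/Kᵢ = 1.5910 > 1, so g(0) = 1.1564 > 0 and g(1) = -0.5910 < 0.
Binary case is linear: z₁(K₁−1)(1+β(K₂−1)) + z₂(K₂−1)(1+β(K₁−1)) = 0
⇒ β = [z₁(K₁−1)+z₂(K₂−1)] / [−(K₁−1)(K₂−1)] = 1.15639/1.86388 = 0.6204
Compositions from xᵢ = zᵢ/(1+β(Kᵢ−1)), yᵢ = Kᵢxᵢ:
  1: x = 0.1988, y = 0.7436
  2: x = 0.8012, y = 0.2564

x_1 = 0.1988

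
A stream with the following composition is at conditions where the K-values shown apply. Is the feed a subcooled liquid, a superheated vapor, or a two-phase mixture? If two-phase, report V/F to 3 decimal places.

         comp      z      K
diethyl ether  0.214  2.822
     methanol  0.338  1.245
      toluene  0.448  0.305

two-phase, V/F = 0.204

ΣzᵢKᵢ = 1.161; Σzᵢ/Kᵢ = 1.816.
Both exceed 1, so a two-phase solution exists.
Material balance + equilibrium reduce to Σ zᵢ(Kᵢ−1)/(1+ψ(Kᵢ−1)) = 0.
Newton iteration, ψ⁰ = 0.5:
  ψ = 0.500: g = -0.1994, g' = -0.719 → ψ = 0.223
  ψ = 0.223: g = -0.0125, g' = -0.681 → ψ = 0.204
Converged at ψ = 0.204.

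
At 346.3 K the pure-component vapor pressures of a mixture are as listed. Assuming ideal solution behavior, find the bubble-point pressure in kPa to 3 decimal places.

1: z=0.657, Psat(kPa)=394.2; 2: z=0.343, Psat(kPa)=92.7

At the bubble point ψ → 0, so ΣzᵢKᵢ = 1 with Kᵢ = Pᵢˢᵃᵗ/P ⇒ P = ΣzᵢPᵢˢᵃᵗ.
P = 0.657·394.2 + 0.343·92.7 = 290.786 kPa

Pbub = 290.786 kPa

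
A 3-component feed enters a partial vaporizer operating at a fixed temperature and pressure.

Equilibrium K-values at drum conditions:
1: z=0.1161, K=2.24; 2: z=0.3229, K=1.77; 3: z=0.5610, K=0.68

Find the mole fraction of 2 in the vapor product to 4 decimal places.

Material balance + equilibrium reduce to Σ zᵢ(Kᵢ−1)/(1+ψ(Kᵢ−1)) = 0.
g(0) = ΣzᵢKᵢ − 1 = 0.2131 and g(1) = 1 − Σzᵢ/Kᵢ = -0.0593, so a root lies in (0, 1).
Newton–Raphson from ψ = 0.5:
  ψ = 0.5000: g = 0.05467, g' = -0.2492 → ψ = 0.7193
  ψ = 0.7193: g = 0.00290, g' = -0.2261 → ψ = 0.7322
Converged at ψ = 0.7322.
Compositions from xᵢ = zᵢ/(1+ψ(Kᵢ−1)), yᵢ = Kᵢxᵢ:
  1: x = 0.0609, y = 0.1363
  2: x = 0.2065, y = 0.3655
  3: x = 0.7327, y = 0.4982

y_2 = 0.3655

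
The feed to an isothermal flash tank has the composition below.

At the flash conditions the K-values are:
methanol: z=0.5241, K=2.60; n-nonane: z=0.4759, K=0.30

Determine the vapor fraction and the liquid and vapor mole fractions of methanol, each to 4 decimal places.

ψ = 0.4513, x_methanol = 0.3043, y_methanol = 0.7913

Rachford–Rice: g(ψ) = Σ zᵢ(Kᵢ−1)/(1+ψ(Kᵢ−1)) = 0.
Check two-phase: ΣzᵢKᵢ = 1.5054 > 1 and Σzᵢ/Kᵢ = 1.7879 > 1, so g(0) = 0.5054 > 0 and g(1) = -0.7879 < 0.
Binary case is linear: z₁(K₁−1)(1+ψ(K₂−1)) + z₂(K₂−1)(1+ψ(K₁−1)) = 0
⇒ ψ = [z₁(K₁−1)+z₂(K₂−1)] / [−(K₁−1)(K₂−1)] = 0.50543/1.12000 = 0.4513
Compositions from xᵢ = zᵢ/(1+ψ(Kᵢ−1)), yᵢ = Kᵢxᵢ:
  methanol: x = 0.3043, y = 0.7913
  n-nonane: x = 0.6957, y = 0.2087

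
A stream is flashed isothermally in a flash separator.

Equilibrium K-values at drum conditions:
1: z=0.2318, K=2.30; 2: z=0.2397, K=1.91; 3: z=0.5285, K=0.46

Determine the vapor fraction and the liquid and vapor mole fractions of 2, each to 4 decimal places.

ψ = 0.3889, x_2 = 0.1770, y_2 = 0.3382

Rachford–Rice: g(ψ) = Σ zᵢ(Kᵢ−1)/(1+ψ(Kᵢ−1)) = 0.
Check two-phase: ΣzᵢKᵢ = 1.2341 > 1 and Σzᵢ/Kᵢ = 1.3752 > 1, so g(0) = 0.2341 > 0 and g(1) = -0.3752 < 0.
Newton iteration, ψ⁰ = 0.57:
  ψ = 0.5700: g = -0.09558, g' = -0.5369 → ψ = 0.3920
  ψ = 0.3920: g = -0.00163, g' = -0.5277 → ψ = 0.3889
Converged at ψ = 0.3889.
Compositions from xᵢ = zᵢ/(1+ψ(Kᵢ−1)), yᵢ = Kᵢxᵢ:
  1: x = 0.1540, y = 0.3541
  2: x = 0.1770, y = 0.3382
  3: x = 0.6690, y = 0.3077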